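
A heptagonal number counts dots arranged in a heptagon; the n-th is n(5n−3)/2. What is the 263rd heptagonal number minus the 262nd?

Consecutive heptagonal numbers differ by 5n − 4: here 5·263 − 4 = 1311.

1311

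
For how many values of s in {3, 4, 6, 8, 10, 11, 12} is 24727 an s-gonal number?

s = 3: P(3, 221) = 24531 and P(3, 222) = 24753; 24727 is not s-gonal.
s = 4: P(4, 157) = 24649 and P(4, 158) = 24964; 24727 is not s-gonal.
s = 6: P(6, 111) = 24531 and P(6, 112) = 24976; 24727 is not s-gonal.
s = 8: P(8, 91) = 24661 and P(8, 92) = 25208; 24727 is not s-gonal.
s = 10: P(10, 79) = 24727. ✓
s = 11: P(11, 74) = 24383 and P(11, 75) = 25050; 24727 is not s-gonal.
s = 12: P(12, 70) = 24220 and P(12, 71) = 24921; 24727 is not s-gonal.
Hits: s ∈ {10} → 1.

1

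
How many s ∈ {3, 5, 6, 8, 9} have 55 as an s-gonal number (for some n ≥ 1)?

s = 3: P(3, 10) = 55. ✓
s = 5: P(5, 6) = 51 and P(5, 7) = 70; 55 is not s-gonal.
s = 6: P(6, 5) = 45 and P(6, 6) = 66; 55 is not s-gonal.
s = 8: P(8, 4) = 40 and P(8, 5) = 65; 55 is not s-gonal.
s = 9: P(9, 4) = 46 and P(9, 5) = 75; 55 is not s-gonal.
Hits: s ∈ {3} → 1.

1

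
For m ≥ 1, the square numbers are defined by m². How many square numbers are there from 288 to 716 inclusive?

10

The n-th square number is n².
Smallest index with value ≥ 288: n = 17 (giving 289).
Largest index with value ≤ 716: n = 26 (giving 676).
Indices 17 through 26: 10 terms.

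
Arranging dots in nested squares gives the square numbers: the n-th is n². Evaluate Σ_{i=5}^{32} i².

Σ_{i=5}^{32} i² = 11440 − 30 = 11410.

11410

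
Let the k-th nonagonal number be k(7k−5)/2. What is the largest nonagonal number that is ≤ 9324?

Solve n(7n−5)/2 ≤ 9324 for integer n.
n = 51 gives 8976 ≤ 9324, while n = 52 gives 9334 > 9324; so the answer is 8976.

8976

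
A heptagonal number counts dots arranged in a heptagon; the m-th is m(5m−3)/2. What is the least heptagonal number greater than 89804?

Solve n(5n−3)/2 > 89804 for integer n.
The largest n with value ≤ 89804 is 189 (since 89019 ≤ 89804 < 89965), so the first above is n = 190, value 89965.

89965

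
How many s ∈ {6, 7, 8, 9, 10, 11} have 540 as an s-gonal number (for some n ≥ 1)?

s = 6: P(6, 16) = 496 and P(6, 17) = 561; 540 is not s-gonal.
s = 7: P(7, 15) = 540. ✓
s = 8: P(8, 13) = 481 and P(8, 14) = 560; 540 is not s-gonal.
s = 9: P(9, 12) = 474 and P(9, 13) = 559; 540 is not s-gonal.
s = 10: P(10, 12) = 540. ✓
s = 11: P(11, 11) = 506 and P(11, 12) = 606; 540 is not s-gonal.
Hits: s ∈ {7, 10} → 2.

2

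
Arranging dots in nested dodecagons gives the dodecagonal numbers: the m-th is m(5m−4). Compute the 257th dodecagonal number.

The 257th dodecagonal number is n(5n−4) with n = 257.
257·(5·257 − 4) = 257·1281 = 329217.

329217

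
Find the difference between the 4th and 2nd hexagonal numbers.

22

4·(2·4 − 1) = 28 and 2·(2·2 − 1) = 6.
Difference: 28 − 6 = 22.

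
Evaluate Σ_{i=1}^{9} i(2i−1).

525

Σ i(2i−1) = 2Σi² − Σi over i = 1..9.
Σi = 45 and Σi² = 285.
2·285 − 1·45 = 525.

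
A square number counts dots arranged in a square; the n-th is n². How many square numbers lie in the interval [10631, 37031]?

The n-th square number is n².
Smallest index with value ≥ 10631: n = 104 (giving 10816).
Largest index with value ≤ 37031: n = 192 (giving 36864).
Indices 104 through 192: 89 terms.

89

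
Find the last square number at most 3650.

3600

Solve n² ≤ 3650 for integer n.
n = 60 gives 3600 ≤ 3650, while n = 61 gives 3721 > 3650; so the answer is 3600.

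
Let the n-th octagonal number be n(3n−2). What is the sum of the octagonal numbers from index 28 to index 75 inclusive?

404616

Σ i(3i−2) = 3Σi² − 2Σi over i = 28..75.
Σi = 2850 − 378 = 2472 and Σi² = 143450 − 6930 = 136520.
3·136520 − 2·2472 = 404616.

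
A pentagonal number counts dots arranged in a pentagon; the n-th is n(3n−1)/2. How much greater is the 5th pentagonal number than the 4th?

Consecutive pentagonal numbers differ by 3n − 2: here 3·5 − 2 = 13.

13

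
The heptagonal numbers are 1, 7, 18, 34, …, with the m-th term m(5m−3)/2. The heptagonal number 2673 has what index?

Set n(5n−3)/2 = 2673, giving 5n² − 3n − 5346 = 0.
So n = (3 + 327) / 10 = 330/10 = 33.

33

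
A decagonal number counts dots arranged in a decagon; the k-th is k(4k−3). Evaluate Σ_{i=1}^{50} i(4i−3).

Σ i(4i−3) = 4Σi² − 3Σi over i = 1..50.
Σi = 1275 and Σi² = 42925.
4·42925 − 3·1275 = 167875.

167875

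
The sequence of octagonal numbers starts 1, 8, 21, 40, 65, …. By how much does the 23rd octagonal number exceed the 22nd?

133

Consecutive octagonal numbers differ by 6n − 5: here 6·23 − 5 = 133.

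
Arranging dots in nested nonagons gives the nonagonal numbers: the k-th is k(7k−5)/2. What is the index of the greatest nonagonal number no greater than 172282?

Solve n(7n−5)/2 ≤ 172282 for integer n.
n = 222 gives 171939 ≤ 172282, while n = 223 gives 173494 > 172282; so the answer is index 222.

222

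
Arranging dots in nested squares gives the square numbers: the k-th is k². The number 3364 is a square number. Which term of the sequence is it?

58

We need n² = 3364, so n = √3364 = 58.
Check: 58² = 3364. ✓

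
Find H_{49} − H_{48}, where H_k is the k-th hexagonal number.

193

Consecutive hexagonal numbers differ by 4n − 3: here 4·49 − 3 = 193.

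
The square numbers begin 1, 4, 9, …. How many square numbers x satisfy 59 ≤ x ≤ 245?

The n-th square number is n².
Smallest index with value ≥ 59: n = 8 (giving 64).
Largest index with value ≤ 245: n = 15 (giving 225).
Indices 8 through 15: 8 terms.

8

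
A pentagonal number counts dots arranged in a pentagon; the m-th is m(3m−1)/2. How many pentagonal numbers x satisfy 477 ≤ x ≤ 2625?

25

The n-th pentagonal number is n(3n−1)/2.
Smallest index with value ≥ 477: n = 18 (giving 477).
Largest index with value ≤ 2625: n = 42 (giving 2625).
Indices 18 through 42: 25 terms.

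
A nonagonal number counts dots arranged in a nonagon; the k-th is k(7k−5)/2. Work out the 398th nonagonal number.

553419

398·(7·398 − 5)/2 = 398·2781/2 = 553419.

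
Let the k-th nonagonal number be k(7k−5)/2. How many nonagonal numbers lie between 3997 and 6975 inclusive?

The n-th nonagonal number is n(7n−5)/2.
Smallest index with value ≥ 3997: n = 35 (giving 4200).
Largest index with value ≤ 6975: n = 45 (giving 6975).
Indices 35 through 45: 11 terms.

11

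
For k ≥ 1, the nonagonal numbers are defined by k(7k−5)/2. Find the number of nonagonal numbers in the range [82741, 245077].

110

The n-th nonagonal number is n(7n−5)/2.
Smallest index with value ≥ 82741: n = 155 (giving 83700).
Largest index with value ≤ 245077: n = 264 (giving 243276).
Indices 155 through 264: 110 terms.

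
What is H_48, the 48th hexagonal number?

The 48th hexagonal number is n(2n−1) with n = 48.
48·(2·48 − 1) = 48·95 = 4560.

4560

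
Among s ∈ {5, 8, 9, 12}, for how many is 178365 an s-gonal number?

1

s = 5: P(5, 345) = 178365. ✓
s = 8: P(8, 244) = 178120 and P(8, 245) = 179585; 178365 is not s-gonal.
s = 9: P(9, 226) = 178201 and P(9, 227) = 179784; 178365 is not s-gonal.
s = 12: P(12, 189) = 177849 and P(12, 190) = 179740; 178365 is not s-gonal.
Hits: s ∈ {5} → 1.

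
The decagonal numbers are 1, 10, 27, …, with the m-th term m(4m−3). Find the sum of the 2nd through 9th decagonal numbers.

1004

Σ i(4i−3) = 4Σi² − 3Σi over i = 2..9.
Σi = 45 − 1 = 44 and Σi² = 285 − 1 = 284.
4·284 − 3·44 = 1004.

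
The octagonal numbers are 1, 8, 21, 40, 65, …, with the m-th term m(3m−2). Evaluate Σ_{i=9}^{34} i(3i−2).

39325

Σ i(3i−2) = 3Σi² − 2Σi over i = 9..34.
Σi = 595 − 36 = 559 and Σi² = 13685 − 204 = 13481.
3·13481 − 2·559 = 39325.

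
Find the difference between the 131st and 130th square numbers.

n² − (n−1)² = 2n − 1, so 131² − 130² = 2·131 − 1 = 261.

261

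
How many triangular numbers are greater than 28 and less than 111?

7

The n-th triangular number is n(n+1)/2.
Smallest index with value > 28: n = 8 (giving 36).
Largest index with value < 111: n = 14 (giving 105).
Indices 8 through 14: 7 terms.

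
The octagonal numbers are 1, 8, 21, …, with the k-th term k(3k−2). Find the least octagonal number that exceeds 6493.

Solve n(3n−2) > 6493 for integer n.
The largest n with value ≤ 6493 is 46 (since 6256 ≤ 6493 < 6533), so the first above is n = 47, value 6533.

6533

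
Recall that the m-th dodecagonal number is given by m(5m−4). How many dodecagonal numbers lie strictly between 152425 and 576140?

The n-th dodecagonal number is n(5n−4).
Smallest index with value > 152425: n = 176 (giving 154176).
Largest index with value < 576140: n = 339 (giving 573249).
Indices 176 through 339: 164 terms.

164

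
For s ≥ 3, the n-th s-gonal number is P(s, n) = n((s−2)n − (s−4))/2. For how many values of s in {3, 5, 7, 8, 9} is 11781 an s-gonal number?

2

s = 3: P(3, 153) = 11781. ✓
s = 5: P(5, 88) = 11572 and P(5, 89) = 11837; 11781 is not s-gonal.
s = 7: P(7, 68) = 11458 and P(7, 69) = 11799; 11781 is not s-gonal.
s = 8: P(8, 63) = 11781. ✓
s = 9: P(9, 58) = 11629 and P(9, 59) = 12036; 11781 is not s-gonal.
Hits: s ∈ {3, 8} → 2.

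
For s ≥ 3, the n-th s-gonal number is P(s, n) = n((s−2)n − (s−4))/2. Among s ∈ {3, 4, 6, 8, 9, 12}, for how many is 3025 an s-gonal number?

s = 3: P(3, 77) = 3003 and P(3, 78) = 3081; 3025 is not s-gonal.
s = 4: P(4, 55) = 3025. ✓
s = 6: P(6, 39) = 3003 and P(6, 40) = 3160; 3025 is not s-gonal.
s = 8: P(8, 32) = 3008 and P(8, 33) = 3201; 3025 is not s-gonal.
s = 9: P(9, 29) = 2871 and P(9, 30) = 3075; 3025 is not s-gonal.
s = 12: P(12, 25) = 3025. ✓
Hits: s ∈ {4, 12} → 2.

2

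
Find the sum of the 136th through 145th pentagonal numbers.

295525

Σ i(3i−1)/2 = (3Σi² − Σi) / 2 over i = 136..145.
Σi = 10585 − 9180 = 1405 and Σi² = 1026745 − 829260 = 197485.
(3·197485 − 1·1405) / 2 = 591050/2 = 295525.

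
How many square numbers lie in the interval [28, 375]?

The n-th square number is n².
Smallest index with value ≥ 28: n = 6 (giving 36).
Largest index with value ≤ 375: n = 19 (giving 361).
Indices 6 through 19: 14 terms.

14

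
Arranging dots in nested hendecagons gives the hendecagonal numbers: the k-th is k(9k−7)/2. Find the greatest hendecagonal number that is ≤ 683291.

683085

Solve n(9n−7)/2 ≤ 683291 for integer n.
n = 390 gives 683085 ≤ 683291, while n = 391 gives 686596 > 683291; so the answer is 683085.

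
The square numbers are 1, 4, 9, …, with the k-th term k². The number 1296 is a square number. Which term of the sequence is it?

We need n² = 1296, so n = √1296 = 36.
Check: 36² = 1296. ✓

36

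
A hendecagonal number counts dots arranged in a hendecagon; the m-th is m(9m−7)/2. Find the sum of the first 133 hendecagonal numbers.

3537667

Σ i(9i−7)/2 = (9Σi² − 7Σi) / 2 over i = 1..133.
Σi = 8911 and Σi² = 793079.
(9·793079 − 7·8911) / 2 = 7075334/2 = 3537667.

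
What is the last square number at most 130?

Solve n² ≤ 130 for integer n.
n = 11 gives 121 ≤ 130, while n = 12 gives 144 > 130; so the answer is 121.

121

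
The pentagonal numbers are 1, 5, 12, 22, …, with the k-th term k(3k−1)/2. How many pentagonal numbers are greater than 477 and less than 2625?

23

The n-th pentagonal number is n(3n−1)/2.
Smallest index with value > 477: n = 19 (giving 532).
Largest index with value < 2625: n = 41 (giving 2501).
Indices 19 through 41: 23 terms.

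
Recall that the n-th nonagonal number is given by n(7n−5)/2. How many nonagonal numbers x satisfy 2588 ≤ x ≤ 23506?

The n-th nonagonal number is n(7n−5)/2.
Smallest index with value ≥ 2588: n = 28 (giving 2674).
Largest index with value ≤ 23506: n = 82 (giving 23329).
Indices 28 through 82: 55 terms.

55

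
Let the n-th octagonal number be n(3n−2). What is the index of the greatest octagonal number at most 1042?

18

Solve n(3n−2) ≤ 1042 for integer n.
n = 18 gives 936 ≤ 1042, while n = 19 gives 1045 > 1042; so the answer is index 18.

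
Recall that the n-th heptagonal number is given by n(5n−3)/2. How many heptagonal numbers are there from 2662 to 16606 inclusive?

49

The n-th heptagonal number is n(5n−3)/2.
Smallest index with value ≥ 2662: n = 33 (giving 2673).
Largest index with value ≤ 16606: n = 81 (giving 16281).
Indices 33 through 81: 49 terms.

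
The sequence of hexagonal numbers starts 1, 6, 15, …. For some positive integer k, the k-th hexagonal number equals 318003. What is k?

Set n(2n−1) = 318003, giving 2n² − n − 318003 = 0.
The discriminant is 1 + 8·318003 = 2544025, and √2544025 = 1595.
So n = (1 + 1595) / 4 = 1596/4 = 399.

399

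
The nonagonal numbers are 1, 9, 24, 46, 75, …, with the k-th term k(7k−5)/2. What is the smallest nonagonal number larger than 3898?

Solve n(7n−5)/2 > 3898 for integer n.
The largest n with value ≤ 3898 is 33 (since 3729 ≤ 3898 < 3961), so the first above is n = 34, value 3961.

3961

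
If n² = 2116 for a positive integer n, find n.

46

We need n² = 2116, so n = √2116 = 46.
Check: 46² = 2116. ✓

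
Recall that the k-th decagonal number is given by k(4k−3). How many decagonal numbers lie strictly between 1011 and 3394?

13

The n-th decagonal number is n(4n−3).
Smallest index with value > 1011: n = 17 (giving 1105).
Largest index with value < 3394: n = 29 (giving 3277).
Indices 17 through 29: 13 terms.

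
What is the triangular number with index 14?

105

The 14th triangular number is n(n+1)/2 with n = 14.
14·15/2 = 210/2 = 105.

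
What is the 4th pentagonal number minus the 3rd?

10

Consecutive pentagonal numbers differ by 3n − 2: here 3·4 − 2 = 10.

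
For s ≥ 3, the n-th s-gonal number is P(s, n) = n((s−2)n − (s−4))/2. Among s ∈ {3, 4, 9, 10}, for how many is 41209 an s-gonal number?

1

s = 3: P(3, 286) = 41041 and P(3, 287) = 41328; 41209 is not s-gonal.
s = 4: P(4, 203) = 41209. ✓
s = 9: P(9, 108) = 40554 and P(9, 109) = 41311; 41209 is not s-gonal.
s = 10: P(10, 101) = 40501 and P(10, 102) = 41310; 41209 is not s-gonal.
Hits: s ∈ {4} → 1.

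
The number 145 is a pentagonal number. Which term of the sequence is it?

Set n(3n−1)/2 = 145, giving 3n² − n − 290 = 0.
The discriminant is 1 + 24·145 = 3481, and √3481 = 59.
So n = (1 + 59) / 6 = 60/6 = 10.

10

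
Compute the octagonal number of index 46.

46·(3·46 − 2) = 46·136 = 6256.

6256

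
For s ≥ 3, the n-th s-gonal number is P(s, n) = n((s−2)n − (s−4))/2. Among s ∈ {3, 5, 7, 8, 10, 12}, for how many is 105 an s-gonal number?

2

s = 3: P(3, 14) = 105. ✓
s = 5: P(5, 8) = 92 and P(5, 9) = 117; 105 is not s-gonal.
s = 7: P(7, 6) = 81 and P(7, 7) = 112; 105 is not s-gonal.
s = 8: P(8, 6) = 96 and P(8, 7) = 133; 105 is not s-gonal.
s = 10: P(10, 5) = 85 and P(10, 6) = 126; 105 is not s-gonal.
s = 12: P(12, 5) = 105. ✓
Hits: s ∈ {3, 12} → 2.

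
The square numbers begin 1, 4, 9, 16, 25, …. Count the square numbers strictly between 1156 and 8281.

The n-th square number is n².
Smallest index with value > 1156: n = 35 (giving 1225).
Largest index with value < 8281: n = 90 (giving 8100).
Indices 35 through 90: 56 terms.

56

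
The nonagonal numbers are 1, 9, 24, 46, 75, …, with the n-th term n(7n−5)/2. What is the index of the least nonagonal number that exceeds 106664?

Solve n(7n−5)/2 > 106664 for integer n.
The largest n with value ≤ 106664 is 174 (since 105531 ≤ 106664 < 106750), so the first above is n = 175, value 106750.

175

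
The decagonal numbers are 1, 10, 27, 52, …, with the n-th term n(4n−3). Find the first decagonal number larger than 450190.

Solve n(4n−3) > 450190 for integer n.
The largest n with value ≤ 450190 is 335 (since 447895 ≤ 450190 < 450576), so the first above is n = 336, value 450576.

450576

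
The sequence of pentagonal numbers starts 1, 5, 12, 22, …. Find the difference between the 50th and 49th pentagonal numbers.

148

Consecutive pentagonal numbers differ by 3n − 2: here 3·50 − 2 = 148.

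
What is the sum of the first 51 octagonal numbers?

Σ i(3i−2) = 3Σi² − 2Σi over i = 1..51.
Σi = 1326 and Σi² = 45526.
3·45526 − 2·1326 = 133926.

133926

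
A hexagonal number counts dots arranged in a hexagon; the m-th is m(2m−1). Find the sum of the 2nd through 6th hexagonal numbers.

160

Σ i(2i−1) = 2Σi² − Σi over i = 2..6.
Σi = 21 − 1 = 20 and Σi² = 91 − 1 = 90.
2·90 − 1·20 = 160.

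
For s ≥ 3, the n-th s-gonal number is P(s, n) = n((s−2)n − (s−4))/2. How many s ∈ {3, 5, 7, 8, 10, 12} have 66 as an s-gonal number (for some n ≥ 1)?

1

s = 3: P(3, 11) = 66. ✓
s = 5: P(5, 6) = 51 and P(5, 7) = 70; 66 is not s-gonal.
s = 7: P(7, 5) = 55 and P(7, 6) = 81; 66 is not s-gonal.
s = 8: P(8, 5) = 65 and P(8, 6) = 96; 66 is not s-gonal.
s = 10: P(10, 4) = 52 and P(10, 5) = 85; 66 is not s-gonal.
s = 12: P(12, 4) = 64 and P(12, 5) = 105; 66 is not s-gonal.
Hits: s ∈ {3} → 1.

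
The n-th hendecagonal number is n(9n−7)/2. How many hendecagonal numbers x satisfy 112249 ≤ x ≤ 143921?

21

The n-th hendecagonal number is n(9n−7)/2.
Smallest index with value ≥ 112249: n = 159 (giving 113208).
Largest index with value ≤ 143921: n = 179 (giving 143558).
Indices 159 through 179: 21 terms.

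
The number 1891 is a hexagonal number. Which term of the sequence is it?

Set n(2n−1) = 1891, giving 2n² − n − 1891 = 0.
The discriminant is 1 + 8·1891 = 15129, and √15129 = 123.
So n = (1 + 123) / 4 = 124/4 = 31.
Check: 31·(2·31 − 1) = 1891. ✓

31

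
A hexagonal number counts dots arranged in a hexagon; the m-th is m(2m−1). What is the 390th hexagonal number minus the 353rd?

54945

390·(2·390 − 1) = 303810 and 353·(2·353 − 1) = 248865.
Difference: 303810 − 248865 = 54945.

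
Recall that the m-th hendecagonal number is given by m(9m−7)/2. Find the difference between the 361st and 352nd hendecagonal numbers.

361·(9·361 − 7)/2 = 585181 and 352·(9·352 − 7)/2 = 556336.
Difference: 585181 − 556336 = 28845.

28845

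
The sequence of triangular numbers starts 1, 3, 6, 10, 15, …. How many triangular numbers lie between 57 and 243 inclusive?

The n-th triangular number is n(n+1)/2.
Smallest index with value ≥ 57: n = 11 (giving 66).
Largest index with value ≤ 243: n = 21 (giving 231).
Indices 11 through 21: 11 terms.

11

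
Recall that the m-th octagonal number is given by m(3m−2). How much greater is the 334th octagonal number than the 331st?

334·(3·334 − 2) = 334000 and 331·(3·331 − 2) = 328021.
Difference: 334000 − 328021 = 5979.

5979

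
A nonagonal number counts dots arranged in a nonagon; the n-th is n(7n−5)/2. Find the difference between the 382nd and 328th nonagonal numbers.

134055

382·(7·382 − 5)/2 = 509779 and 328·(7·328 − 5)/2 = 375724.
Difference: 509779 − 375724 = 134055.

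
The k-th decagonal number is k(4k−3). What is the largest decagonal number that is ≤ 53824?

Solve n(4n−3) ≤ 53824 for integer n.
n = 116 gives 53476 ≤ 53824, while n = 117 gives 54405 > 53824; so the answer is 53476.

53476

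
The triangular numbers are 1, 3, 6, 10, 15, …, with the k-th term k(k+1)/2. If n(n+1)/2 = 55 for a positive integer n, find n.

10

Set n(n+1)/2 = 55, giving n² + n − 110 = 0.
So n = (-1 + 21) / 2 = 20/2 = 10.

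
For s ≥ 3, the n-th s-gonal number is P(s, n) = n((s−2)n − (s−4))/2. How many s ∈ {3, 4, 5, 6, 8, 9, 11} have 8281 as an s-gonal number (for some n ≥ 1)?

s = 3: P(3, 128) = 8256 and P(3, 129) = 8385; 8281 is not s-gonal.
s = 4: P(4, 91) = 8281. ✓
s = 5: P(5, 74) = 8177 and P(5, 75) = 8400; 8281 is not s-gonal.
s = 6: P(6, 64) = 8128 and P(6, 65) = 8385; 8281 is not s-gonal.
s = 8: P(8, 52) = 8008 and P(8, 53) = 8321; 8281 is not s-gonal.
s = 9: P(9, 49) = 8281. ✓
s = 11: P(11, 43) = 8170 and P(11, 44) = 8558; 8281 is not s-gonal.
Hits: s ∈ {4, 9} → 2.

2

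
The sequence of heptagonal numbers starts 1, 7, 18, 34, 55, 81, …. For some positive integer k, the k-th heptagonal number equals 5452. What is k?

Set n(5n−3)/2 = 5452, giving 5n² − 3n − 10904 = 0.
The discriminant is 9 + 40·5452 = 218089, and √218089 = 467.
So n = (3 + 467) / 10 = 470/10 = 47.

47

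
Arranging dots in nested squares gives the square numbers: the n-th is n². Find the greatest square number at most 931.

Solve n² ≤ 931 for integer n.
n = 30 gives 900 ≤ 931, while n = 31 gives 961 > 931; so the answer is 900.

900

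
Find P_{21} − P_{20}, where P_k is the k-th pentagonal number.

61

Consecutive pentagonal numbers differ by 3n − 2: here 3·21 − 2 = 61.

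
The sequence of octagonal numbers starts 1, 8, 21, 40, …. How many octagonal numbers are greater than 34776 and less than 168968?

129

The n-th octagonal number is n(3n−2).
Smallest index with value > 34776: n = 109 (giving 35425).
Largest index with value < 168968: n = 237 (giving 168033).
Indices 109 through 237: 129 terms.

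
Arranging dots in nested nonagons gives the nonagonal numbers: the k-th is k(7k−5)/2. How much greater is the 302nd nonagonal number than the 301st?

Consecutive nonagonal numbers differ by 7n − 6: here 7·302 − 6 = 2108.

2108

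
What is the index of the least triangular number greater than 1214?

49

Solve n(n+1)/2 > 1214 for integer n.
The largest n with value ≤ 1214 is 48 (since 1176 ≤ 1214 < 1225), so the first above is n = 49, value 1225.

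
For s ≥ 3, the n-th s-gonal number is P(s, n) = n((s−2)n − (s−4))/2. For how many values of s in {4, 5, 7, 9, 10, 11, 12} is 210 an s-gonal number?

s = 4: P(4, 14) = 196 and P(4, 15) = 225; 210 is not s-gonal.
s = 5: P(5, 12) = 210. ✓
s = 7: P(7, 9) = 189 and P(7, 10) = 235; 210 is not s-gonal.
s = 9: P(9, 8) = 204 and P(9, 9) = 261; 210 is not s-gonal.
s = 10: P(10, 7) = 175 and P(10, 8) = 232; 210 is not s-gonal.
s = 11: P(11, 7) = 196 and P(11, 8) = 260; 210 is not s-gonal.
s = 12: P(12, 6) = 156 and P(12, 7) = 217; 210 is not s-gonal.
Hits: s ∈ {5} → 1.

1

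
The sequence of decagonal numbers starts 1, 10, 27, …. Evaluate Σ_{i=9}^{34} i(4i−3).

Σ i(4i−3) = 4Σi² − 3Σi over i = 9..34.
Σi = 595 − 36 = 559 and Σi² = 13685 − 204 = 13481.
4·13481 − 3·559 = 52247.

52247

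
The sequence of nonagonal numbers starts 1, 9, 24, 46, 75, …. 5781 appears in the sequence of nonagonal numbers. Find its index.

41

Set n(7n−5)/2 = 5781, giving 7n² − 5n − 11562 = 0.
The discriminant is 25 + 56·5781 = 323761, and √323761 = 569.
So n = (5 + 569) / 14 = 574/14 = 41.
Check: 41·(7·41 − 5)/2 = 5781. ✓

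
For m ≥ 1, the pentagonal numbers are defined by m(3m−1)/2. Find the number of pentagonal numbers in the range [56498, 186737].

The n-th pentagonal number is n(3n−1)/2.
Smallest index with value ≥ 56498: n = 195 (giving 56940).
Largest index with value ≤ 186737: n = 353 (giving 186737).
Indices 195 through 353: 159 terms.

159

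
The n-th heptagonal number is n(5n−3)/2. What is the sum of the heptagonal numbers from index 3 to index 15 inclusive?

Σ i(5i−3)/2 = (5Σi² − 3Σi) / 2 over i = 3..15.
Σi = 120 − 3 = 117 and Σi² = 1240 − 5 = 1235.
(5·1235 − 3·117) / 2 = 5824/2 = 2912.

2912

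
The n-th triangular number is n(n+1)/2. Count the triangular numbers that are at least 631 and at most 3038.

42

The n-th triangular number is n(n+1)/2.
Smallest index with value ≥ 631: n = 36 (giving 666).
Largest index with value ≤ 3038: n = 77 (giving 3003).
Indices 36 through 77: 42 terms.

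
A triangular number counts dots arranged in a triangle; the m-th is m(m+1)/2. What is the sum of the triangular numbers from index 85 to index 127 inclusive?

247164

Σ i(i+1)/2 = (Σi² + Σi) / 2 over i = 85..127.
Σi = 8128 − 3570 = 4558 and Σi² = 690880 − 201110 = 489770.
(1·489770 + 1·4558) / 2 = 494328/2 = 247164.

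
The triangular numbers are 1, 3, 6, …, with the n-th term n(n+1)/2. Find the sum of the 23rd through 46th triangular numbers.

Σ i(i+1)/2 = (Σi² + Σi) / 2 over i = 23..46.
Σi = 1081 − 253 = 828 and Σi² = 33511 − 3795 = 29716.
(1·29716 + 1·828) / 2 = 30544/2 = 15272.

15272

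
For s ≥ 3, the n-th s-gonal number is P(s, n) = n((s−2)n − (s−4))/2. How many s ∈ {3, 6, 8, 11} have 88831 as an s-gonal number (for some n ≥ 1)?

s = 3: P(3, 421) = 88831. ✓
s = 6: P(6, 211) = 88831. ✓
s = 8: P(8, 172) = 88408 and P(8, 173) = 89441; 88831 is not s-gonal.
s = 11: P(11, 140) = 87710 and P(11, 141) = 88971; 88831 is not s-gonal.
Hits: s ∈ {3, 6} → 2.

2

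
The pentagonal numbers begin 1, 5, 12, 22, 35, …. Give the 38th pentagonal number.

The 38th pentagonal number is n(3n−1)/2 with n = 38.
38·(3·38 − 1)/2 = 38·113/2 = 2147.

2147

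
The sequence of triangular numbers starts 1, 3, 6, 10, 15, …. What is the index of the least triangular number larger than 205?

Solve n(n+1)/2 > 205 for integer n.
The largest n with value ≤ 205 is 19 (since 190 ≤ 205 < 210), so the first above is n = 20, value 210.

20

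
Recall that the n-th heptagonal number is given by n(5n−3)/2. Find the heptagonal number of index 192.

91872

The 192nd heptagonal number is n(5n−3)/2 with n = 192.
192·(5·192 − 3)/2 = 192·957/2 = 91872.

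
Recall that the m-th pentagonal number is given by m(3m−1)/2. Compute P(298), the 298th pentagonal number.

133057

298·(3·298 − 1)/2 = 298·893/2 = 133057.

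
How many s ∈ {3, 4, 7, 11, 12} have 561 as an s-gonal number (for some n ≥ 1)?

s = 3: P(3, 33) = 561. ✓
s = 4: P(4, 23) = 529 and P(4, 24) = 576; 561 is not s-gonal.
s = 7: P(7, 15) = 540 and P(7, 16) = 616; 561 is not s-gonal.
s = 11: P(11, 11) = 506 and P(11, 12) = 606; 561 is not s-gonal.
s = 12: P(12, 11) = 561. ✓
Hits: s ∈ {3, 12} → 2.

2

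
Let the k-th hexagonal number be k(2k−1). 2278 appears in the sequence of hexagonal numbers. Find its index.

Set n(2n−1) = 2278, giving 2n² − n − 2278 = 0.
So n = (1 + 135) / 4 = 136/4 = 34.

34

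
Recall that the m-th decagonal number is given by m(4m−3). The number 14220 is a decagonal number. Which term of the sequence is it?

Set n(4n−3) = 14220, giving 4n² − 3n − 14220 = 0.
The discriminant is 9 + 16·14220 = 227529, and √227529 = 477.
So n = (3 + 477) / 8 = 480/8 = 60.
Check: 60·(4·60 − 3) = 14220. ✓

60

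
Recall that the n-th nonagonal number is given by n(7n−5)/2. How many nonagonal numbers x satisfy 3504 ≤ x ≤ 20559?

46

The n-th nonagonal number is n(7n−5)/2.
Smallest index with value ≥ 3504: n = 32 (giving 3504).
Largest index with value ≤ 20559: n = 77 (giving 20559).
Indices 32 through 77: 46 terms.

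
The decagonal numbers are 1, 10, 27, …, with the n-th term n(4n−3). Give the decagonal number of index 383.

585607

The 383rd decagonal number is n(4n−3) with n = 383.
383·(4·383 − 3) = 383·1529 = 585607.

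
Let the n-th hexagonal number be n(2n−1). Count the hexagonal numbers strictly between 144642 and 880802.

394

The n-th hexagonal number is n(2n−1).
Smallest index with value > 144642: n = 270 (giving 145530).
Largest index with value < 880802: n = 663 (giving 878475).
Indices 270 through 663: 394 terms.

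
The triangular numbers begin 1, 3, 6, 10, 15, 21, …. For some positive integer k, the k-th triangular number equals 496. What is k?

Set n(n+1)/2 = 496, giving n² + n − 992 = 0.
The discriminant is 1 + 8·496 = 3969, and √3969 = 63.
So n = (-1 + 63) / 2 = 62/2 = 31.
Check: 31·32/2 = 496. ✓

31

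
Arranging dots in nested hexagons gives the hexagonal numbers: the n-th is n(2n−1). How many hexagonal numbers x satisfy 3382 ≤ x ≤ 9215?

27

The n-th hexagonal number is n(2n−1).
Smallest index with value ≥ 3382: n = 42 (giving 3486).
Largest index with value ≤ 9215: n = 68 (giving 9180).
Indices 42 through 68: 27 terms.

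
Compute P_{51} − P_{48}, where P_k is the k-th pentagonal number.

51·(3·51 − 1)/2 = 3876 and 48·(3·48 − 1)/2 = 3432.
Difference: 3876 − 3432 = 444.

444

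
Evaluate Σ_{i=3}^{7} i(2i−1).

Σ i(2i−1) = 2Σi² − Σi over i = 3..7.
Σi = 28 − 3 = 25 and Σi² = 140 − 5 = 135.
2·135 − 1·25 = 245.

245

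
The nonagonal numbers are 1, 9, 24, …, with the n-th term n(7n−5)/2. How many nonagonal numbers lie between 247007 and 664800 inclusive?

The n-th nonagonal number is n(7n−5)/2.
Smallest index with value ≥ 247007: n = 267 (giving 248844).
Largest index with value ≤ 664800: n = 436 (giving 664246).
Indices 267 through 436: 170 terms.

170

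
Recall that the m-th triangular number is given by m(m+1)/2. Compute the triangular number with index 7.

28

7·8/2 = 56/2 = 28.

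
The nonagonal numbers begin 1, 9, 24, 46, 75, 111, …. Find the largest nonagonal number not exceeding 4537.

Solve n(7n−5)/2 ≤ 4537 for integer n.
n = 36 gives 4446 ≤ 4537, while n = 37 gives 4699 > 4537; so the answer is 4446.

4446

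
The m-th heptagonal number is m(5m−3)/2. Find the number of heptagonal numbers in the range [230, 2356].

The n-th heptagonal number is n(5n−3)/2.
Smallest index with value ≥ 230: n = 10 (giving 235).
Largest index with value ≤ 2356: n = 31 (giving 2356).
Indices 10 through 31: 22 terms.

22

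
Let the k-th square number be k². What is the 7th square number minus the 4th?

7² = 49 and 4² = 16.
Difference: 49 − 16 = 33.

33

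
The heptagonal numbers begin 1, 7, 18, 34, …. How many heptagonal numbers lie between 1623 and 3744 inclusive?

14

The n-th heptagonal number is n(5n−3)/2.
Smallest index with value ≥ 1623: n = 26 (giving 1651).
Largest index with value ≤ 3744: n = 39 (giving 3744).
Indices 26 through 39: 14 terms.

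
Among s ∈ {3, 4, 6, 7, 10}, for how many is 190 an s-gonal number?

2

s = 3: P(3, 19) = 190. ✓
s = 4: P(4, 13) = 169 and P(4, 14) = 196; 190 is not s-gonal.
s = 6: P(6, 10) = 190. ✓
s = 7: P(7, 9) = 189 and P(7, 10) = 235; 190 is not s-gonal.
s = 10: P(10, 7) = 175 and P(10, 8) = 232; 190 is not s-gonal.
Hits: s ∈ {3, 6} → 2.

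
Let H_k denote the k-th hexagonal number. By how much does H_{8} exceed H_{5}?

8·(2·8 − 1) = 120 and 5·(2·5 − 1) = 45.
Difference: 120 − 45 = 75.

75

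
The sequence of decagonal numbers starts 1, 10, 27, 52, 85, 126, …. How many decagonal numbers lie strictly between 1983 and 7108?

The n-th decagonal number is n(4n−3).
Smallest index with value > 1983: n = 23 (giving 2047).
Largest index with value < 7108: n = 42 (giving 6930).
Indices 23 through 42: 20 terms.

20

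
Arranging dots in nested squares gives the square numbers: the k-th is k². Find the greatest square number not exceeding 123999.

123904

Solve n² ≤ 123999 for integer n.
n = 352 gives 123904 ≤ 123999, while n = 353 gives 124609 > 123999; so the answer is 123904.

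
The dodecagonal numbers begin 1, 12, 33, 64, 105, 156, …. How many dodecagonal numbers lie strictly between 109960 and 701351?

The n-th dodecagonal number is n(5n−4).
Smallest index with value > 109960: n = 149 (giving 110409).
Largest index with value < 701351: n = 374 (giving 697884).
Indices 149 through 374: 226 terms.

226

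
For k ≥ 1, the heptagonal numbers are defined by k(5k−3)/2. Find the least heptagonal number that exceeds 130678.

Solve n(5n−3)/2 > 130678 for integer n.
The largest n with value ≤ 130678 is 228 (since 129618 ≤ 130678 < 130759), so the first above is n = 229, value 130759.

130759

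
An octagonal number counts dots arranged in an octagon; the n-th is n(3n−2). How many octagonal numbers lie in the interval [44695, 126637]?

The n-th octagonal number is n(3n−2).
Smallest index with value ≥ 44695: n = 123 (giving 45141).
Largest index with value ≤ 126637: n = 205 (giving 125665).
Indices 123 through 205: 83 terms.

83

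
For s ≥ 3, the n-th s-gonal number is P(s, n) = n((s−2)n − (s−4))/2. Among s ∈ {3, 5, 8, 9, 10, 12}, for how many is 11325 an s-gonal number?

1

s = 3: P(3, 150) = 11325. ✓
s = 5: P(5, 87) = 11310 and P(5, 88) = 11572; 11325 is not s-gonal.
s = 8: P(8, 61) = 11041 and P(8, 62) = 11408; 11325 is not s-gonal.
s = 9: P(9, 57) = 11229 and P(9, 58) = 11629; 11325 is not s-gonal.
s = 10: P(10, 53) = 11077 and P(10, 54) = 11502; 11325 is not s-gonal.
s = 12: P(12, 47) = 10857 and P(12, 48) = 11328; 11325 is not s-gonal.
Hits: s ∈ {3} → 1.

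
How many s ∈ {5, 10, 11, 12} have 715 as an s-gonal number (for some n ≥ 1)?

s = 5: P(5, 22) = 715. ✓
s = 10: P(10, 13) = 637 and P(10, 14) = 742; 715 is not s-gonal.
s = 11: P(11, 13) = 715. ✓
s = 12: P(12, 12) = 672 and P(12, 13) = 793; 715 is not s-gonal.
Hits: s ∈ {5, 11} → 2.

2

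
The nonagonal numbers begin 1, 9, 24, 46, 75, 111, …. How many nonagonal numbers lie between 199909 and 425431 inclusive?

110

The n-th nonagonal number is n(7n−5)/2.
Smallest index with value ≥ 199909: n = 240 (giving 201000).
Largest index with value ≤ 425431: n = 349 (giving 425431).
Indices 240 through 349: 110 terms.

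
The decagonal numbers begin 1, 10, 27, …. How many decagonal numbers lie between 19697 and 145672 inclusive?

121

The n-th decagonal number is n(4n−3).
Smallest index with value ≥ 19697: n = 71 (giving 19951).
Largest index with value ≤ 145672: n = 191 (giving 145351).
Indices 71 through 191: 121 terms.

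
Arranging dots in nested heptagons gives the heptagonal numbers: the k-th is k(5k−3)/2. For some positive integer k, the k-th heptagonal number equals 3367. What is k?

37

Set n(5n−3)/2 = 3367, giving 5n² − 3n − 6734 = 0.
So n = (3 + 367) / 10 = 370/10 = 37.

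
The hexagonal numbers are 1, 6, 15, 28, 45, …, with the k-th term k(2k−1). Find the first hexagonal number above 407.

Solve n(2n−1) > 407 for integer n.
The largest n with value ≤ 407 is 14 (since 378 ≤ 407 < 435), so the first above is n = 15, value 435.

435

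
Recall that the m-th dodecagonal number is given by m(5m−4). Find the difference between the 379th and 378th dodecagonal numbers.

Consecutive dodecagonal numbers differ by 10n − 9: here 10·379 − 9 = 3781.

3781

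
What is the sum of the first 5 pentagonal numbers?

75

Σ i(3i−1)/2 = (3Σi² − Σi) / 2 over i = 1..5.
Σi = 15 and Σi² = 55.
(3·55 − 1·15) / 2 = 150/2 = 75.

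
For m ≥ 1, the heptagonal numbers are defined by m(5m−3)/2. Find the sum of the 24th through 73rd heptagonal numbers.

316425

Σ i(5i−3)/2 = (5Σi² − 3Σi) / 2 over i = 24..73.
Σi = 2701 − 276 = 2425 and Σi² = 132349 − 4324 = 128025.
(5·128025 − 3·2425) / 2 = 632850/2 = 316425.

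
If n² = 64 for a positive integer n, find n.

8

We need n² = 64, so n = √64 = 8.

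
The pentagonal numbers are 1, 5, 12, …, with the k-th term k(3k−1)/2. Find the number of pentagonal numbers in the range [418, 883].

8

The n-th pentagonal number is n(3n−1)/2.
Smallest index with value ≥ 418: n = 17 (giving 425).
Largest index with value ≤ 883: n = 24 (giving 852).
Indices 17 through 24: 8 terms.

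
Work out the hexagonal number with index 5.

45

The 5th hexagonal number is n(2n−1) with n = 5.
5·(2·5 − 1) = 5·9 = 45.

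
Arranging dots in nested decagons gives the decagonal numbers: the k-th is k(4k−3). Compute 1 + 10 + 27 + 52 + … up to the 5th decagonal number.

Σ i(4i−3) = 4Σi² − 3Σi over i = 1..5.
Σi = 15 and Σi² = 55.
4·55 − 3·15 = 175.

175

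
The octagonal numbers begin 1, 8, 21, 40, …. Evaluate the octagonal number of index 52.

8008

The 52nd octagonal number is n(3n−2) with n = 52.
52·(3·52 − 2) = 52·154 = 8008.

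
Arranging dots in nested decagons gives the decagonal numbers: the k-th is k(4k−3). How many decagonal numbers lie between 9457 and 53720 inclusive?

68

The n-th decagonal number is n(4n−3).
Smallest index with value ≥ 9457: n = 49 (giving 9457).
Largest index with value ≤ 53720: n = 116 (giving 53476).
Indices 49 through 116: 68 terms.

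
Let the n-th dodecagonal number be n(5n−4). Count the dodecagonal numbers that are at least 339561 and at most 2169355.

The n-th dodecagonal number is n(5n−4).
Smallest index with value ≥ 339561: n = 261 (giving 339561).
Largest index with value ≤ 2169355: n = 659 (giving 2168769).
Indices 261 through 659: 399 terms.

399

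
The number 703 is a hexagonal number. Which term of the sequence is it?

19

Set n(2n−1) = 703, giving 2n² − n − 703 = 0.
The discriminant is 1 + 8·703 = 5625, and √5625 = 75.
So n = (1 + 75) / 4 = 76/4 = 19.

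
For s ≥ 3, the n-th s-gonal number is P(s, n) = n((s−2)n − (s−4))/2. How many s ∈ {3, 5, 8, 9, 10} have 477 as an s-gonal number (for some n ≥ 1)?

1

s = 3: P(3, 30) = 465 and P(3, 31) = 496; 477 is not s-gonal.
s = 5: P(5, 18) = 477. ✓
s = 8: P(8, 12) = 408 and P(8, 13) = 481; 477 is not s-gonal.
s = 9: P(9, 12) = 474 and P(9, 13) = 559; 477 is not s-gonal.
s = 10: P(10, 11) = 451 and P(10, 12) = 540; 477 is not s-gonal.
Hits: s ∈ {5} → 1.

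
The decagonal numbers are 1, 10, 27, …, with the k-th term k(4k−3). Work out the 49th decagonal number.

The 49th decagonal number is n(4n−3) with n = 49.
49·(4·49 − 3) = 49·193 = 9457.

9457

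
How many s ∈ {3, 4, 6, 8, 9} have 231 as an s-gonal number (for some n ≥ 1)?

s = 3: P(3, 21) = 231. ✓
s = 4: P(4, 15) = 225 and P(4, 16) = 256; 231 is not s-gonal.
s = 6: P(6, 11) = 231. ✓
s = 8: P(8, 9) = 225 and P(8, 10) = 280; 231 is not s-gonal.
s = 9: P(9, 8) = 204 and P(9, 9) = 261; 231 is not s-gonal.
Hits: s ∈ {3, 6} → 2.

2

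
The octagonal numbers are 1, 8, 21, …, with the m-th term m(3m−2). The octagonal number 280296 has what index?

Set n(3n−2) = 280296, giving 3n² − 2n − 280296 = 0.
So n = (2 + 1834) / 6 = 1836/6 = 306.

306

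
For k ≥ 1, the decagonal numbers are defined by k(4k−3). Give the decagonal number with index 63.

The 63rd decagonal number is n(4n−3) with n = 63.
63·(4·63 − 3) = 63·249 = 15687.

15687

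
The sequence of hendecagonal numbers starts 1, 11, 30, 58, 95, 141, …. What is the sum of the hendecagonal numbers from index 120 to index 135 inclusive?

Σ i(9i−7)/2 = (9Σi² − 7Σi) / 2 over i = 120..135.
Σi = 9180 − 7140 = 2040 and Σi² = 829260 − 568820 = 260440.
(9·260440 − 7·2040) / 2 = 2329680/2 = 1164840.

1164840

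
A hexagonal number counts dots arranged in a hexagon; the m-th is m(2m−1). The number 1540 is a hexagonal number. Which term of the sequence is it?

Set n(2n−1) = 1540, giving 2n² − n − 1540 = 0.
So n = (1 + 111) / 4 = 112/4 = 28.
Check: 28·(2·28 − 1) = 1540. ✓

28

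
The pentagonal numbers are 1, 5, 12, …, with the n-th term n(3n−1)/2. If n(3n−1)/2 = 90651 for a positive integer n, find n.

246

Set n(3n−1)/2 = 90651, giving 3n² − n − 181302 = 0.
The discriminant is 1 + 24·90651 = 2175625, and √2175625 = 1475.
So n = (1 + 1475) / 6 = 1476/6 = 246.
Check: 246·(3·246 − 1)/2 = 90651. ✓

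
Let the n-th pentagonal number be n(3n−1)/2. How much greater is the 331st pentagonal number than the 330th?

Consecutive pentagonal numbers differ by 3n − 2: here 3·331 − 2 = 991.

991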